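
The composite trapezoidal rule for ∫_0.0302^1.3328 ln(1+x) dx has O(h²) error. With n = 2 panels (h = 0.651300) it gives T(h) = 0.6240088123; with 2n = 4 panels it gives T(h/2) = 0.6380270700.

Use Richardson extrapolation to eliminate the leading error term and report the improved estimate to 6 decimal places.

0.642700

The method has order 2: 2^2 = 4.
Weighted: 2.5521082800 − 0.6240088123 = 1.9280994677
1.9280994677 ÷ 3 = 0.6426998226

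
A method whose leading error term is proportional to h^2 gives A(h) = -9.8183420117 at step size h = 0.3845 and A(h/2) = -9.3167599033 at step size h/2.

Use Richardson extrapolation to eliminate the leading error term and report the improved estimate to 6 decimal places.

-9.149566

Order 2 gives 2^r = 4 and 2^r − 1 = 3.
2^2 × A(h/2) = -37.2670396132; minus A(h) gives -27.4486976015.
Extrapolated: (-27.4486976015) / 3 = -9.1495658672
Shift from A(h/2): +0.1671940361.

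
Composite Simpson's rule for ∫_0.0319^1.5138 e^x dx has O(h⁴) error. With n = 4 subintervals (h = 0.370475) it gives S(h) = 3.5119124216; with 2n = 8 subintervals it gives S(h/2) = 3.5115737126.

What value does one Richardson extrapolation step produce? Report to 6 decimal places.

With r = 4 the leading error scales as h^4, so the weight is 2^4 = 16.
16 × 3.5115737126 = 56.1851794016; 56.1851794016 − 3.5119124216 = 52.6732669800
Denominator 16 − 1 = 15.
52.6732669800 ÷ 15 = 3.5115511320
Gap between inputs: 3.387e-04; correction applied: −0.0000225806.

3.511551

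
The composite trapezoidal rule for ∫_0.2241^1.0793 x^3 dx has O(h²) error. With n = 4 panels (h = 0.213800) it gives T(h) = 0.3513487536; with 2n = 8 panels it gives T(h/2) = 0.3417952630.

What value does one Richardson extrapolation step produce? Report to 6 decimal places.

0.338611

Error is O(h^2); halving h shrinks it by 2^2 = 4.
Difference of the inputs: 0.3417952630 − 0.3513487536 = -0.0095534906
Correction (A(h/2) − A(h))/(4 − 1) = (-0.0095534906)/3 = -0.0031844969
R = A(h/2) + (A(h/2) − A(h))/3 = 0.3417952630 − 0.0031844969 = 0.3386107661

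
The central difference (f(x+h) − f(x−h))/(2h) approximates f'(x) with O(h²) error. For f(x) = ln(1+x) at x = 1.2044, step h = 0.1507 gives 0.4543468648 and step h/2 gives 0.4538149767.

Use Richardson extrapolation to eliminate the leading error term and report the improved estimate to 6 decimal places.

0.453638

With r = 2 the leading error scales as h^2, so the weight is 2^2 = 4.
4*0.4538149767 = 1.8152599068; subtract 0.4543468648 → 1.3609130420
Denominator 4 − 1 = 3.
1.3609130420 ÷ 3 = 0.4536376807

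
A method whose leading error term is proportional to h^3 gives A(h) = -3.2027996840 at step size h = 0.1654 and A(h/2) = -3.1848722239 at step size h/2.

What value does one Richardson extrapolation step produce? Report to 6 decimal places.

r = 3: numerator weight 8, denominator 7.
Weighted: (-25.4789777912) − (-3.2027996840) = -22.2761781072
Divide by 2^3 − 1 = 7.
R = (-22.2761781072)/7 = -3.1823111582
Shift from A(h/2): +0.0025610657.

-3.182311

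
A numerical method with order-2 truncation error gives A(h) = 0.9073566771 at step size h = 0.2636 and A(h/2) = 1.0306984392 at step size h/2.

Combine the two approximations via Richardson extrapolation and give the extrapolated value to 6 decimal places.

The method has order 2: 2^2 = 4.
Top: 4(1.0306984392) − (0.9073566771) = 3.2154370797
3.2154370797 ÷ 3 = 1.0718123599

1.071812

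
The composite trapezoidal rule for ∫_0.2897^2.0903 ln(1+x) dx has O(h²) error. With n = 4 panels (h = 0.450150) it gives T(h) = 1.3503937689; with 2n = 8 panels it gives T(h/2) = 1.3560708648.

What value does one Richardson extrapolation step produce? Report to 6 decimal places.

1.357963

r = 2, so 2^r = 4.
Numerator 4*A(h/2) − A(h) = 4*1.3560708648 − 1.3503937689 = 4.0738896903
Denominator 4 − 1 = 3.
(4*1.3560708648 − 1.3503937689)/(4 − 1) = 1.3579632301
Gap between inputs: 5.677e-03; correction applied: +0.0018923653.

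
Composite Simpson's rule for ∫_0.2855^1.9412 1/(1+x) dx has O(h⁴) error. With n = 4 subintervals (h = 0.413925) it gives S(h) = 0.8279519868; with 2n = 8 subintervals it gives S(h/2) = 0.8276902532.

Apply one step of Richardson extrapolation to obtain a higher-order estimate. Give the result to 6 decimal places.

The method has order 4: 2^4 = 16.
16 × 0.8276902532 − 0.8279519868 = 12.4150920644
Divide by 2^4 − 1 = 15.
Result: 0.8276728043
Shift from A(h/2): −0.0000174489.

0.827673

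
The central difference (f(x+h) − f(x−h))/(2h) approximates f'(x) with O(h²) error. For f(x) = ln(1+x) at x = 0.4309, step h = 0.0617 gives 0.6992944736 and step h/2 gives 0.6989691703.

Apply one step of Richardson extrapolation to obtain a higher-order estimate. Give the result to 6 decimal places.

Error is O(h^2); halving h shrinks it by 2^2 = 4.
4*0.6989691703 = 2.7958766812; subtract 0.6992944736 → 2.0965822076
Divide by 2^2 − 1 = 3.
R = 2.0965822076/3 = 0.6988607359
Gap between inputs: 3.253e-04; correction applied: −0.0001084344.

0.698861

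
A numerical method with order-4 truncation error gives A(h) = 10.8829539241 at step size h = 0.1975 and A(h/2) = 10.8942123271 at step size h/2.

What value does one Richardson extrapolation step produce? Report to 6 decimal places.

10.894963

The method has order 4: 2^4 = 16.
16 × 10.8942123271 − 10.8829539241 = 163.4244433095
R = 163.4244433095/15 = 10.8949628873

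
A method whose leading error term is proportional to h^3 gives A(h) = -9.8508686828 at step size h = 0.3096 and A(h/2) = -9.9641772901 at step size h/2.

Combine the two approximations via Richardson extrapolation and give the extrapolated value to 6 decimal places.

-9.980364

Method order is 3; weight 2^3 = 8.
2^3*A(h/2) = -79.7134183208; minus A(h) gives -69.8625496380.
(8*(-9.9641772901) − (-9.8508686828))/(8 − 1) = -9.9803642340
Correction |R − A(h/2)| = 1.619e-02; gap |A(h/2) − A(h)| = 1.133e-01.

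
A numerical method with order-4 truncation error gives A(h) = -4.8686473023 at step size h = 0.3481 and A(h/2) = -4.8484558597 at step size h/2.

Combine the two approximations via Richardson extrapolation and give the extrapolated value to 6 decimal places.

Order 4 gives 2^r = 16 and 2^r − 1 = 15.
16·(-4.8484558597) = -77.5752937552; subtract (-4.8686473023) → -72.7066464529
Extrapolated: (-72.7066464529) / 15 = -4.8471097635
Shift from A(h/2): +0.0013460962.

-4.847110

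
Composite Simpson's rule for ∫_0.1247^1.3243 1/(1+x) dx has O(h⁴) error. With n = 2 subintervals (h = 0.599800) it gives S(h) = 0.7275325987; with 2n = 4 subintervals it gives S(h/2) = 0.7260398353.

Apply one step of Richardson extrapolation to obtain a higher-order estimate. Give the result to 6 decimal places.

Method order is 4; weight 2^4 = 16.
Difference of the inputs: 0.7260398353 − 0.7275325987 = -0.0014927634
Divide by 2^4 − 1 = 15: (-0.0014927634)/15 = -0.0000995176
R = A(h/2) + (A(h/2) − A(h))/15 = 0.7260398353 − 0.0000995176 = 0.7259403177
Shift from A(h/2): −0.0000995176.

0.725940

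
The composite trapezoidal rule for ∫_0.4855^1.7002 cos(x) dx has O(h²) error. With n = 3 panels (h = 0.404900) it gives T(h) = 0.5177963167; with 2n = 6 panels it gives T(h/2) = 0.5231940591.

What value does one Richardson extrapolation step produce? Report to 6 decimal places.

Order 2 gives 2^r = 4 and 2^r − 1 = 3.
Numerator 4 × A(h/2) − A(h) = 4 × 0.5231940591 − 0.5177963167 = 1.5749799197
Divide by 2^2 − 1 = 3.
Result: 0.5249933066

0.524993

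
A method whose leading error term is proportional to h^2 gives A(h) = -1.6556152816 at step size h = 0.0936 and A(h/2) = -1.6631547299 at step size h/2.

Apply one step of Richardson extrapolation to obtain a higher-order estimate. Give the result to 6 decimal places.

Leading term ∝ h^2; use weight 4 = 2^2.
Top: 4(-1.6631547299) − (-1.6556152816) = -4.9970036380
Divide by 2^2 − 1 = 3.
(-4.9970036380) ÷ 3 = -1.6656678793
Shift from A(h/2): −0.0025131494.

-1.665668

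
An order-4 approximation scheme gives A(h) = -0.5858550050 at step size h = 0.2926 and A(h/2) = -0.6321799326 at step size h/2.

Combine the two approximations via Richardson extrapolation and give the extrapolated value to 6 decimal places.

-0.635268

Leading term ∝ h^4; use weight 16 = 2^4.
16 × (-0.6321799326) = -10.1148789216; (-10.1148789216) − (-0.5858550050) = -9.5290239166
Extrapolated: (-9.5290239166) / 15 = -0.6352682611
Gap between inputs: 4.632e-02; correction applied: −0.0030883285.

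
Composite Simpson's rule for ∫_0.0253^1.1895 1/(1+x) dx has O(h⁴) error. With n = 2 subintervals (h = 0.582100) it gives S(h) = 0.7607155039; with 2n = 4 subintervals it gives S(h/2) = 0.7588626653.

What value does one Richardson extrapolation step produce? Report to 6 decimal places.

r = 4, so 2^r = 16.
2^4×A(h/2) = 12.1418026448; minus A(h) gives 11.3810871409.
Divide by 2^4 − 1 = 15.
So the Richardson estimate is 0.7587391427.
Gap between inputs: 1.853e-03; correction applied: −0.0001235226.

0.758739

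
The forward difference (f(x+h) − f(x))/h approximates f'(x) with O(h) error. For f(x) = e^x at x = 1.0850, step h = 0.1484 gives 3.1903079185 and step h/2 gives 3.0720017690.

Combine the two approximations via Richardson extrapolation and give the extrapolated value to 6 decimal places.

2.953696

With r = 1 the leading error scales as h^1, so the weight is 2^1 = 2.
2·3.0720017690 = 6.1440035380; subtract 3.1903079185 → 2.9536956195
Extrapolated: 2.9536956195 / 1 = 2.9536956195
Shift from A(h/2): −0.1183061495.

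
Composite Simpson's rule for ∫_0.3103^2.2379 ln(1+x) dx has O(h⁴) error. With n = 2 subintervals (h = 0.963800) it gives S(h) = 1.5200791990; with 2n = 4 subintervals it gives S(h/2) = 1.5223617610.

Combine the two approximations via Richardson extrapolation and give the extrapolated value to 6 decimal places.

Method order is 4; weight 2^4 = 16.
Numerator 16·A(h/2) − A(h) = 16·1.5223617610 − 1.5200791990 = 22.8377089770
Denominator 16 − 1 = 15.
So the Richardson estimate is 1.5225139318.

1.522514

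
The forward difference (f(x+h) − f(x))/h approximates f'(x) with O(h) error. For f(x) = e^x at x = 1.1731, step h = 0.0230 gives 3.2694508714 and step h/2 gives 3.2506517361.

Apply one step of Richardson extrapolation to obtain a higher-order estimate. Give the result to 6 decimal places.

Leading term ∝ h^1; use weight 2 = 2^1.
Weighted: 6.5013034722 − 3.2694508714 = 3.2318526008
Divide by 2^1 − 1 = 1.
3.2318526008 ÷ 1 = 3.2318526008

3.231853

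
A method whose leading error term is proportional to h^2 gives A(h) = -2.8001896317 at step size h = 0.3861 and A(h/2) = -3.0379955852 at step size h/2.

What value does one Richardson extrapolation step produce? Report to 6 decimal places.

r = 2: numerator weight 4, denominator 3.
4*(-3.0379955852) = -12.1519823408; subtract (-2.8001896317) → -9.3517927091
Extrapolated: (-9.3517927091) / 3 = -3.1172642364
Gap between inputs: 2.378e-01; correction applied: −0.0792686512.

-3.117264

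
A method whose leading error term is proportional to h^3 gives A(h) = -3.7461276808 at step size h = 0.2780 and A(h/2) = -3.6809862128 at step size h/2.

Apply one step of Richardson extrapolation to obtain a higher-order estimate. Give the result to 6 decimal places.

-3.671680

r = 3: numerator weight 8, denominator 7.
Difference of the inputs: -3.6809862128 − (-3.7461276808) = 0.0651414680
Correction (A(h/2) − A(h))/(8 − 1) = 0.0651414680/7 = 0.0093059240
R = -3.6809862128 + 0.0093059240 = -3.6716802888
Correction |R − A(h/2)| = 9.306e-03; gap |A(h/2) − A(h)| = 6.514e-02.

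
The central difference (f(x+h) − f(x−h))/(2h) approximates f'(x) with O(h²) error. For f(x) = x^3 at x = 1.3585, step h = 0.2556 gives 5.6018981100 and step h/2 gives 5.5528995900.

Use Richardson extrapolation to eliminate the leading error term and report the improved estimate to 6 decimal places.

5.536567

r = 2, so 2^r = 4.
2^2*A(h/2) = 22.2115983600; minus A(h) gives 16.6097002500.
Divide by 2^2 − 1 = 3.
16.6097002500 ÷ 3 = 5.5365667500
Shift from A(h/2): −0.0163328400.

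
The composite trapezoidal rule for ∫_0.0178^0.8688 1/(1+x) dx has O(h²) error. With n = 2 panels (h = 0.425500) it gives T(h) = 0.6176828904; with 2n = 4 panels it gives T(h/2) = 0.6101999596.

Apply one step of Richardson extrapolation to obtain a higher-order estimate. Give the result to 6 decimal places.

0.607706

Error is O(h^2); halving h shrinks it by 2^2 = 4.
4×0.6101999596 = 2.4407998384; 2.4407998384 − 0.6176828904 = 1.8231169480
Divide by 2^2 − 1 = 3.
Extrapolated: 1.8231169480 / 3 = 0.6077056493
Correction |R − A(h/2)| = 2.494e-03; gap |A(h/2) − A(h)| = 7.483e-03.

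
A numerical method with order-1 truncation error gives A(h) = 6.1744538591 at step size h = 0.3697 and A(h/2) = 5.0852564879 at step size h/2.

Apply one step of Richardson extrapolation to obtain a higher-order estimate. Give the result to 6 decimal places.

3.996059

Order 1 gives 2^r = 2 and 2^r − 1 = 1.
2×5.0852564879 = 10.1705129758; subtract 6.1744538591 → 3.9960591167
Divide by 2^1 − 1 = 1.
Result: 3.9960591167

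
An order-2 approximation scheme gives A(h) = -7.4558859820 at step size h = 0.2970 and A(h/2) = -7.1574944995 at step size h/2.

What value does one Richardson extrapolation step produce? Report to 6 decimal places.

The method has order 2: 2^2 = 4.
4·(-7.1574944995) = -28.6299779980; subtract (-7.4558859820) → -21.1740920160
Denominator 4 − 1 = 3.
R = (-21.1740920160)/3 = -7.0580306720
Correction |R − A(h/2)| = 9.946e-02; gap |A(h/2) − A(h)| = 2.984e-01.

-7.058031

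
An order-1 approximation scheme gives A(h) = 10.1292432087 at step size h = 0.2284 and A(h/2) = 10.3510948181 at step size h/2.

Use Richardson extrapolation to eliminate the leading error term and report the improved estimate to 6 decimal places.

10.572946

Method order is 1; weight 2^1 = 2.
2·10.3510948181 = 20.7021896362; 20.7021896362 − 10.1292432087 = 10.5729464275
(2·10.3510948181 − 10.1292432087)/(2 − 1) = 10.5729464275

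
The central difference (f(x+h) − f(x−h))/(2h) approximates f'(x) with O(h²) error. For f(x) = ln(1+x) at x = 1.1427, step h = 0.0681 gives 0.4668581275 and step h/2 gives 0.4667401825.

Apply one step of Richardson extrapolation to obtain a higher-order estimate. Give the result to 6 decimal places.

0.466701

Error is O(h^2); halving h shrinks it by 2^2 = 4.
4·0.4667401825 = 1.8669607300; 1.8669607300 − 0.4668581275 = 1.4001026025
Denominator 4 − 1 = 3.
Extrapolated: 1.4001026025 / 3 = 0.4667008675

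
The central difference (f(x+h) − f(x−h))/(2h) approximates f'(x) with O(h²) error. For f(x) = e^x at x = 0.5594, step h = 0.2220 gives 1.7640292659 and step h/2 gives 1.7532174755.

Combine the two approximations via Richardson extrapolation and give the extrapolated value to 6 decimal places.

1.749614

r = 2: numerator weight 4, denominator 3.
2^2 × A(h/2) = 7.0128699020; minus A(h) gives 5.2488406361.
5.2488406361 ÷ 3 = 1.7496135454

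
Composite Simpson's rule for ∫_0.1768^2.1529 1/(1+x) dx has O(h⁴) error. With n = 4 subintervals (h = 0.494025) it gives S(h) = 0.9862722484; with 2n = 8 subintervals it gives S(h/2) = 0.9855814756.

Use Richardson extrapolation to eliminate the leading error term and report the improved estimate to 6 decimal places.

Order 4 gives 2^r = 16 and 2^r − 1 = 15.
A(h/2) − A(h) = 0.9855814756 − 0.9862722484 = -0.0006907728
Divide by 2^4 − 1 = 15: (-0.0006907728)/15 = -0.0000460515
R = 0.9855814756 − 0.0000460515 = 0.9855354241
Correction |R − A(h/2)| = 4.605e-05; gap |A(h/2) − A(h)| = 6.908e-04.

0.985535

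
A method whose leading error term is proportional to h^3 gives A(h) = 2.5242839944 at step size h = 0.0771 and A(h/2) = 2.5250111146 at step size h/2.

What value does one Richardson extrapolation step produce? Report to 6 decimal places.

Leading term ∝ h^3; use weight 8 = 2^3.
Top: 8(2.5250111146) − (2.5242839944) = 17.6758049224
Denominator 8 − 1 = 7.
(8·2.5250111146 − 2.5242839944)/(8 − 1) = 2.5251149889

2.525115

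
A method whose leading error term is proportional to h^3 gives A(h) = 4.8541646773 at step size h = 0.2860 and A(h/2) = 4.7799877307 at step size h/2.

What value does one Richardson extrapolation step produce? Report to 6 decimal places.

4.769391

Order 3 gives 2^r = 8 and 2^r − 1 = 7.
Weighted: 38.2399018456 − 4.8541646773 = 33.3857371683
Divide by 2^3 − 1 = 7.
So the Richardson estimate is 4.7693910240.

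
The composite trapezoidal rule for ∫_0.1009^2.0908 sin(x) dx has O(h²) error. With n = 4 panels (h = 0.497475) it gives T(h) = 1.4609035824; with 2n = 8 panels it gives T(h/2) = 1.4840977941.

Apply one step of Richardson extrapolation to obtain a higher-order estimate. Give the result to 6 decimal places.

Error is O(h^2); halving h shrinks it by 2^2 = 4.
A(h/2) − A(h) = 1.4840977941 − 1.4609035824 = 0.0231942117
Correction (A(h/2) − A(h))/(4 − 1) = 0.0231942117/3 = 0.0077314039
R = A(h/2) + (A(h/2) − A(h))/3 = 1.4840977941 + 0.0077314039 = 1.4918291980
Gap between inputs: 2.319e-02; correction applied: +0.0077314039.

1.491829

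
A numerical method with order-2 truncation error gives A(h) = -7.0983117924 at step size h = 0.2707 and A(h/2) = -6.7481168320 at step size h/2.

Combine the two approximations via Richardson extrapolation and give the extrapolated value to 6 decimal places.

-6.631385

r = 2: numerator weight 4, denominator 3.
Weighted: (-26.9924673280) − (-7.0983117924) = -19.8941555356
Denominator 4 − 1 = 3.
Extrapolated: (-19.8941555356) / 3 = -6.6313851785
Correction |R − A(h/2)| = 1.167e-01; gap |A(h/2) − A(h)| = 3.502e-01.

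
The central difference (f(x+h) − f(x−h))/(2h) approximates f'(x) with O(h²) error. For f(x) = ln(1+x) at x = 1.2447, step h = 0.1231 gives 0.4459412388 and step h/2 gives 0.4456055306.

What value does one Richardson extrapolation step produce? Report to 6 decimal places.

r = 2: numerator weight 4, denominator 3.
A(h/2) − A(h) = 0.4456055306 − 0.4459412388 = -0.0003357082
Divide by 2^2 − 1 = 3: (-0.0003357082)/3 = -0.0001119027
R = A(h/2) + (A(h/2) − A(h))/3 = 0.4456055306 − 0.0001119027 = 0.4454936279
Correction |R − A(h/2)| = 1.119e-04; gap |A(h/2) − A(h)| = 3.357e-04.

0.445494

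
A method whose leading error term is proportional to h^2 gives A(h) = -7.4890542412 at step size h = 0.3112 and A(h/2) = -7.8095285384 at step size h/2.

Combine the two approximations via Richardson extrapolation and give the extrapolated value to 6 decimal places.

Method order is 2; weight 2^2 = 4.
4·(-7.8095285384) − (-7.4890542412) = -23.7490599124
Extrapolated: (-23.7490599124) / 3 = -7.9163533041

-7.916353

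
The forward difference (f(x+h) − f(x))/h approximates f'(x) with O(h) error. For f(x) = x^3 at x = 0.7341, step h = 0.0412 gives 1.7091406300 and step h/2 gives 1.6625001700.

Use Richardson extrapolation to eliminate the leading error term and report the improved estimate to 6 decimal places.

r = 1, so 2^r = 2.
Top: 2(1.6625001700) − (1.7091406300) = 1.6158597100
1.6158597100 ÷ 1 = 1.6158597100
Correction |R − A(h/2)| = 4.664e-02; gap |A(h/2) − A(h)| = 4.664e-02.

1.615860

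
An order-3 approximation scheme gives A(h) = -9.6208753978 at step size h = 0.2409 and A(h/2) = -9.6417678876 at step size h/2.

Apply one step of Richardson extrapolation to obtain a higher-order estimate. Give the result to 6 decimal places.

-9.644753

r = 3: numerator weight 8, denominator 7.
Top: 8(-9.6417678876) − (-9.6208753978) = -67.5132677030
Divide by 2^3 − 1 = 7.
(-67.5132677030) ÷ 7 = -9.6447525290
Correction |R − A(h/2)| = 2.985e-03; gap |A(h/2) − A(h)| = 2.089e-02.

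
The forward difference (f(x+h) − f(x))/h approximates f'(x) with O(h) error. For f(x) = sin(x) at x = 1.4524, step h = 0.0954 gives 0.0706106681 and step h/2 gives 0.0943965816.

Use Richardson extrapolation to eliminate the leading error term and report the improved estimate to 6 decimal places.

0.118182

r = 1, so 2^r = 2.
Numerator 2 × A(h/2) − A(h) = 2 × 0.0943965816 − 0.0706106681 = 0.1181824951
R = 0.1181824951/1 = 0.1181824951
Gap between inputs: 2.379e-02; correction applied: +0.0237859135.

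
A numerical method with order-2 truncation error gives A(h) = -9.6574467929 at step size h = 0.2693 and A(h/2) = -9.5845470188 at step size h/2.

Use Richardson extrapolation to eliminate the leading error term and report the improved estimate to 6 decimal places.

-9.560247

r = 2, so 2^r = 4.
4×(-9.5845470188) = -38.3381880752; subtract (-9.6574467929) → -28.6807412823
Denominator 4 − 1 = 3.
R = (-28.6807412823)/3 = -9.5602470941
Gap between inputs: 7.290e-02; correction applied: +0.0242999247.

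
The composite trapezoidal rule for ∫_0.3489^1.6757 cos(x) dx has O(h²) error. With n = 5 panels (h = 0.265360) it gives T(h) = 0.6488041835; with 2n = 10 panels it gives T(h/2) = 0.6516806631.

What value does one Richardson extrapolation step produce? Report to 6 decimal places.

Leading term ∝ h^2; use weight 4 = 2^2.
Weighted: 2.6067226524 − 0.6488041835 = 1.9579184689
Denominator 4 − 1 = 3.
(4 × 0.6516806631 − 0.6488041835)/(4 − 1) = 0.6526394896

0.652639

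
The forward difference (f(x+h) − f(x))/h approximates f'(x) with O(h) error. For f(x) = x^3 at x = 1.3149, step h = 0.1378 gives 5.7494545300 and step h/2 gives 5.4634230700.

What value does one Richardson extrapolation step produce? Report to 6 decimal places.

5.177392

r = 1, so 2^r = 2.
Weighted: 10.9268461400 − 5.7494545300 = 5.1773916100
5.1773916100 ÷ 1 = 5.1773916100
Shift from A(h/2): −0.2860314600.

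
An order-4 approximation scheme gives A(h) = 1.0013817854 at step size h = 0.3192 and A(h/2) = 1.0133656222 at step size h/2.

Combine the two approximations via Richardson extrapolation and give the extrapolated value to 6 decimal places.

1.014165

Error is O(h^4); halving h shrinks it by 2^4 = 16.
Numerator 16*A(h/2) − A(h) = 16*1.0133656222 − 1.0013817854 = 15.2124681698
15.2124681698 ÷ 15 = 1.0141645447
Correction |R − A(h/2)| = 7.989e-04; gap |A(h/2) − A(h)| = 1.198e-02.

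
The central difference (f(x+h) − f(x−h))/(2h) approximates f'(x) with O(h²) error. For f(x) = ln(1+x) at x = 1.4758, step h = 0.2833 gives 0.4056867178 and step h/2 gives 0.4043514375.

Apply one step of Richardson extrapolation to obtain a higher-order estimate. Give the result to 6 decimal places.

Method order is 2; weight 2^2 = 4.
Numerator 4*A(h/2) − A(h) = 4*0.4043514375 − 0.4056867178 = 1.2117190322
Divide by 2^2 − 1 = 3.
Extrapolated: 1.2117190322 / 3 = 0.4039063441
Gap between inputs: 1.335e-03; correction applied: −0.0004450934.

0.403906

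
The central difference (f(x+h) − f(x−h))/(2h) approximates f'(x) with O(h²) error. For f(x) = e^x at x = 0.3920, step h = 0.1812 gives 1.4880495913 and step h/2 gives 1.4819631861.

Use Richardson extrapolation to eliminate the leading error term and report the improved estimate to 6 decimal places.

1.479934

r = 2: numerator weight 4, denominator 3.
Numerator 4*A(h/2) − A(h) = 4*1.4819631861 − 1.4880495913 = 4.4398031531
(4*1.4819631861 − 1.4880495913)/(4 − 1) = 1.4799343844
Gap between inputs: 6.086e-03; correction applied: −0.0020288017.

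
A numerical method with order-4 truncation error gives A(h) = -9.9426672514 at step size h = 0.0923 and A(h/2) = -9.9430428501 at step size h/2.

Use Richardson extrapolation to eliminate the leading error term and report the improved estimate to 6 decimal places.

-9.943068

The method has order 4: 2^4 = 16.
Numerator 16*A(h/2) − A(h) = 16*(-9.9430428501) − (-9.9426672514) = -149.1460183502
Divide by 2^4 − 1 = 15.
So the Richardson estimate is -9.9430678900.
Correction |R − A(h/2)| = 2.504e-05; gap |A(h/2) − A(h)| = 3.756e-04.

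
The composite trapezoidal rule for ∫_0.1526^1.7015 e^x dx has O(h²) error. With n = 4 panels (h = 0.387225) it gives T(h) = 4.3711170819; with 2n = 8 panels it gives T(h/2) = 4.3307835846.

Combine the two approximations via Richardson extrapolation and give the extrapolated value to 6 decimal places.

4.317339

With r = 2 the leading error scales as h^2, so the weight is 2^2 = 4.
4×4.3307835846 = 17.3231343384; subtract 4.3711170819 → 12.9520172565
Denominator 4 − 1 = 3.
12.9520172565 ÷ 3 = 4.3173390855
Correction |R − A(h/2)| = 1.344e-02; gap |A(h/2) − A(h)| = 4.033e-02.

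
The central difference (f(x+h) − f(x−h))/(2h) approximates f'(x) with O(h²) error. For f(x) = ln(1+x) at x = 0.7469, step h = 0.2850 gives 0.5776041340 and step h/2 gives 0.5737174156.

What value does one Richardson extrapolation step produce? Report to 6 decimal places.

0.572422

The method has order 2: 2^2 = 4.
Top: 4(0.5737174156) − (0.5776041340) = 1.7172655284
(4 × 0.5737174156 − 0.5776041340)/(4 − 1) = 0.5724218428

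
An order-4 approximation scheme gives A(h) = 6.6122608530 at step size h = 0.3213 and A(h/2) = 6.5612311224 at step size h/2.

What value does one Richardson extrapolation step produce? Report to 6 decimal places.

Method order is 4; weight 2^4 = 16.
2^4*A(h/2) = 104.9796979584; minus A(h) gives 98.3674371054.
Divide by 2^4 − 1 = 15.
98.3674371054 ÷ 15 = 6.5578291404
Correction |R − A(h/2)| = 3.402e-03; gap |A(h/2) − A(h)| = 5.103e-02.

6.557829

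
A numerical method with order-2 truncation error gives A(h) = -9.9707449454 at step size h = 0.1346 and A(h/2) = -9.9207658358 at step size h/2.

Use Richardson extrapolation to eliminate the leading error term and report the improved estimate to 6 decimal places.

The method has order 2: 2^2 = 4.
4*(-9.9207658358) − (-9.9707449454) = -29.7123183978
(-29.7123183978) ÷ 3 = -9.9041061326

-9.904106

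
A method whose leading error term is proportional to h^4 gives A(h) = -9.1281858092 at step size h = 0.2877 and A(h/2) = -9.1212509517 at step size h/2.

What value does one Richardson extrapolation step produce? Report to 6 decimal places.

-9.120789

r = 4, so 2^r = 16.
2^4*A(h/2) = -145.9400152272; minus A(h) gives -136.8118294180.
Denominator 16 − 1 = 15.
Extrapolated: (-136.8118294180) / 15 = -9.1207886279
Gap between inputs: 6.935e-03; correction applied: +0.0004623238.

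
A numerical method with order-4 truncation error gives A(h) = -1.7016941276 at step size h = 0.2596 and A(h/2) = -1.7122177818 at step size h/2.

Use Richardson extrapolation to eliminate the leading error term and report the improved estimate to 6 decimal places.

Method order is 4; weight 2^4 = 16.
Numerator 16·A(h/2) − A(h) = 16·(-1.7122177818) − (-1.7016941276) = -25.6937903812
(-25.6937903812) ÷ 15 = -1.7129193587
Gap between inputs: 1.052e-02; correction applied: −0.0007015769.

-1.712919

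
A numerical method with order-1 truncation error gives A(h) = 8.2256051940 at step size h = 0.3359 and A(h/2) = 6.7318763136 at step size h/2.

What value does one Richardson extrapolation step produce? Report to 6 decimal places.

5.238147

Order 1 gives 2^r = 2 and 2^r − 1 = 1.
Weighted: 13.4637526272 − 8.2256051940 = 5.2381474332
R = 5.2381474332/1 = 5.2381474332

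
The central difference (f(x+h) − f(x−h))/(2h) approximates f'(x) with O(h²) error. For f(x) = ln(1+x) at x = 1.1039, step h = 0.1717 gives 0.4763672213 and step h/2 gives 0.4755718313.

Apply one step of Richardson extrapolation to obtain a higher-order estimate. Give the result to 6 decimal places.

0.475307

r = 2, so 2^r = 4.
4·0.4755718313 − 0.4763672213 = 1.4259201039
Denominator 4 − 1 = 3.
(4·0.4755718313 − 0.4763672213)/(4 − 1) = 0.4753067013
Gap between inputs: 7.954e-04; correction applied: −0.0002651300.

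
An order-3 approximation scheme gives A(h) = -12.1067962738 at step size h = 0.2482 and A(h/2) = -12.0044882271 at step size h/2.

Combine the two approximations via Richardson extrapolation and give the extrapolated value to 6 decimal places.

r = 3: numerator weight 8, denominator 7.
8 × (-12.0044882271) = -96.0359058168; subtract (-12.1067962738) → -83.9291095430
Divide by 2^3 − 1 = 7.
R = (-83.9291095430)/7 = -11.9898727919

-11.989873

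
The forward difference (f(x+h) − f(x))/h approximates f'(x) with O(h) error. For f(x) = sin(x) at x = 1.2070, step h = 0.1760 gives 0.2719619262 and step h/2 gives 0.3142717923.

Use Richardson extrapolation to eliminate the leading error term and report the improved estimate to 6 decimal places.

0.356582

With r = 1 the leading error scales as h^1, so the weight is 2^1 = 2.
2^1·A(h/2) = 0.6285435846; minus A(h) gives 0.3565816584.
Divide by 2^1 − 1 = 1.
So the Richardson estimate is 0.3565816584.
Gap between inputs: 4.231e-02; correction applied: +0.0423098661.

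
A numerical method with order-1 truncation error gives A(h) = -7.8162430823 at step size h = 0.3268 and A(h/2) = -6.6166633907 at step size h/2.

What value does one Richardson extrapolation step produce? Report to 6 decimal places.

Leading term ∝ h^1; use weight 2 = 2^1.
2·(-6.6166633907) = -13.2333267814; (-13.2333267814) − (-7.8162430823) = -5.4170836991
Denominator 2 − 1 = 1.
Result: -5.4170836991
Gap between inputs: 1.200e+00; correction applied: +1.1995796916.

-5.417084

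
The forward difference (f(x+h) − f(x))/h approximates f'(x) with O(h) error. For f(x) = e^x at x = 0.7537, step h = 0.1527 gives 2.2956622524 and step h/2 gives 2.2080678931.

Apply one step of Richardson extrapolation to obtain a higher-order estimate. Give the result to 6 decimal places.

The method has order 1: 2^1 = 2.
Weighted: 4.4161357862 − 2.2956622524 = 2.1204735338
Extrapolated: 2.1204735338 / 1 = 2.1204735338

2.120474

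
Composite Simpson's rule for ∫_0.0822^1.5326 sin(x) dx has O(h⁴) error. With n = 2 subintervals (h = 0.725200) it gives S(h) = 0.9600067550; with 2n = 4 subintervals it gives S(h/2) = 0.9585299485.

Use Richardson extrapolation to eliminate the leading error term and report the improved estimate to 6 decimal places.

0.958431

The method has order 4: 2^4 = 16.
16 × 0.9585299485 = 15.3364791760; 15.3364791760 − 0.9600067550 = 14.3764724210
Divide by 2^4 − 1 = 15.
Extrapolated: 14.3764724210 / 15 = 0.9584314947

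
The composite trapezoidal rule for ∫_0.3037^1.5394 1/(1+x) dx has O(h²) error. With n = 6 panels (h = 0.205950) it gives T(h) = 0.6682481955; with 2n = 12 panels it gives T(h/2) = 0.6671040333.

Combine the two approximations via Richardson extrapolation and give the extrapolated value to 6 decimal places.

0.666723

r = 2: numerator weight 4, denominator 3.
4 × 0.6671040333 = 2.6684161332; subtract 0.6682481955 → 2.0001679377
Denominator 4 − 1 = 3.
Result: 0.6667226459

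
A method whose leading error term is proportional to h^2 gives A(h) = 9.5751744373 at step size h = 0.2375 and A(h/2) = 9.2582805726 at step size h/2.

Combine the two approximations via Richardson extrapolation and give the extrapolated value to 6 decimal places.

9.152649

With r = 2 the leading error scales as h^2, so the weight is 2^2 = 4.
2^2·A(h/2) = 37.0331222904; minus A(h) gives 27.4579478531.
Denominator 4 − 1 = 3.
27.4579478531 ÷ 3 = 9.1526492844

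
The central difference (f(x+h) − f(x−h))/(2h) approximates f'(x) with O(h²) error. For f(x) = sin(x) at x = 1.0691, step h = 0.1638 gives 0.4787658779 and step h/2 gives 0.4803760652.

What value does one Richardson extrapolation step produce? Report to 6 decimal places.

Leading term ∝ h^2; use weight 4 = 2^2.
Numerator 4 × A(h/2) − A(h) = 4 × 0.4803760652 − 0.4787658779 = 1.4427383829
R = 1.4427383829/3 = 0.4809127943

0.480913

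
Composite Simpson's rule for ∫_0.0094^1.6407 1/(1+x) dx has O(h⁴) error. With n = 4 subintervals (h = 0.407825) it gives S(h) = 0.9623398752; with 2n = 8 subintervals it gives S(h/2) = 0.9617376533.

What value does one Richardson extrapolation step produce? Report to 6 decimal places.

0.961698

r = 4, so 2^r = 16.
16×0.9617376533 − 0.9623398752 = 14.4254625776
14.4254625776 ÷ 15 = 0.9616975052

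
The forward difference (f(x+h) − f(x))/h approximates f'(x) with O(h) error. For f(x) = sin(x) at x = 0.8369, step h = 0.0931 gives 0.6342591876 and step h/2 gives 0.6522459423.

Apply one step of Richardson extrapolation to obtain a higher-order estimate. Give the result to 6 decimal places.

0.670233

Leading term ∝ h^1; use weight 2 = 2^1.
Numerator 2×A(h/2) − A(h) = 2×0.6522459423 − 0.6342591876 = 0.6702326970
R = 0.6702326970/1 = 0.6702326970
Shift from A(h/2): +0.0179867547.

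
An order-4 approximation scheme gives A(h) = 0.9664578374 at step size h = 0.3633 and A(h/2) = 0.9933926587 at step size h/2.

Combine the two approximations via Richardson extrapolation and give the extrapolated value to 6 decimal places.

Error is O(h^4); halving h shrinks it by 2^4 = 16.
16×0.9933926587 = 15.8942825392; 15.8942825392 − 0.9664578374 = 14.9278247018
14.9278247018 ÷ 15 = 0.9951883135
Shift from A(h/2): +0.0017956548.

0.995188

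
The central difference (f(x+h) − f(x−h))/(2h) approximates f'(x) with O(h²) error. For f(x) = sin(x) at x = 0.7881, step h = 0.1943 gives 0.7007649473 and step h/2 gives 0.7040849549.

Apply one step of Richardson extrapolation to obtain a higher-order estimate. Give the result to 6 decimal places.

Error is O(h^2); halving h shrinks it by 2^2 = 4.
Weighted: 2.8163398196 − 0.7007649473 = 2.1155748723
R = 2.1155748723/3 = 0.7051916241
Correction |R − A(h/2)| = 1.107e-03; gap |A(h/2) − A(h)| = 3.320e-03.

0.705192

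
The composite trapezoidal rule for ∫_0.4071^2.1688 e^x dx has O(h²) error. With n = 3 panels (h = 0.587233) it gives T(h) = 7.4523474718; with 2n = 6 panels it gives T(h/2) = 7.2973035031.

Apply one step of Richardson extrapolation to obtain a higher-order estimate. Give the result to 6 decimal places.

Method order is 2; weight 2^2 = 4.
Numerator 4×A(h/2) − A(h) = 4×7.2973035031 − 7.4523474718 = 21.7368665406
Extrapolated: 21.7368665406 / 3 = 7.2456221802
Gap between inputs: 1.550e-01; correction applied: −0.0516813229.

7.245622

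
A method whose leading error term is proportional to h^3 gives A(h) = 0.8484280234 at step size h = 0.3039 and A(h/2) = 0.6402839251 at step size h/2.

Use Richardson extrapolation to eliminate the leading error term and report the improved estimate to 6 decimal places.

0.610549

Order 3 gives 2^r = 8 and 2^r − 1 = 7.
Top: 8(0.6402839251) − (0.8484280234) = 4.2738433774
4.2738433774 ÷ 7 = 0.6105490539
Shift from A(h/2): −0.0297348712.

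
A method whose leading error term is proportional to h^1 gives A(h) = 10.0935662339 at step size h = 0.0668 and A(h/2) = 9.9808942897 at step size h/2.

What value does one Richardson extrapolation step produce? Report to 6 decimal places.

9.868222

r = 1, so 2^r = 2.
2·9.9808942897 − 10.0935662339 = 9.8682223455
Divide by 2^1 − 1 = 1.
Extrapolated: 9.8682223455 / 1 = 9.8682223455
Gap between inputs: 1.127e-01; correction applied: −0.1126719442.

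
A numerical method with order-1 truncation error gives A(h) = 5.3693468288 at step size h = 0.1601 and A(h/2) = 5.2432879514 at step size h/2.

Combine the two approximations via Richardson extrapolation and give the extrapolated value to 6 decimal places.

5.117229

Method order is 1; weight 2^1 = 2.
2*5.2432879514 − 5.3693468288 = 5.1172290740
5.1172290740 ÷ 1 = 5.1172290740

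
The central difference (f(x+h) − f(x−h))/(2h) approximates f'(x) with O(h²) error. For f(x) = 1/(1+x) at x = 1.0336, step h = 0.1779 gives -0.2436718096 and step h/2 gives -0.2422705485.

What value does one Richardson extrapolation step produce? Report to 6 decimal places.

The method has order 2: 2^2 = 4.
Weighted: (-0.9690821940) − (-0.2436718096) = -0.7254103844
(4*(-0.2422705485) − (-0.2436718096))/(4 − 1) = -0.2418034615

-0.241803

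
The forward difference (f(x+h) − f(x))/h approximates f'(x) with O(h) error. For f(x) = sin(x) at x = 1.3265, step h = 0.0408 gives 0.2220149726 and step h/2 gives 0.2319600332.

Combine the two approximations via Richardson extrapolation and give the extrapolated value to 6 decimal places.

Method order is 1; weight 2^1 = 2.
2×0.2319600332 = 0.4639200664; subtract 0.2220149726 → 0.2419050938
0.2419050938 ÷ 1 = 0.2419050938
Shift from A(h/2): +0.0099450606.

0.241905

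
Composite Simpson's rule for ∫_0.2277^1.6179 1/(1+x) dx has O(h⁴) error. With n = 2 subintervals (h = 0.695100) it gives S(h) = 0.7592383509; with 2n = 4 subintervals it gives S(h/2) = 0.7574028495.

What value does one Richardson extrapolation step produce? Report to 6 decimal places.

0.757280

Error is O(h^4); halving h shrinks it by 2^4 = 16.
16×0.7574028495 − 0.7592383509 = 11.3592072411
Extrapolated: 11.3592072411 / 15 = 0.7572804827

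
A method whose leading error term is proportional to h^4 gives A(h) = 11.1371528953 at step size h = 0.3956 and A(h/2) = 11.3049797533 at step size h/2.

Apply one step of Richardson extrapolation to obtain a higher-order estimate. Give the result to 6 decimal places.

The method has order 4: 2^4 = 16.
Numerator 16*A(h/2) − A(h) = 16*11.3049797533 − 11.1371528953 = 169.7425231575
169.7425231575 ÷ 15 = 11.3161682105
Correction |R − A(h/2)| = 1.119e-02; gap |A(h/2) − A(h)| = 1.678e-01.

11.316168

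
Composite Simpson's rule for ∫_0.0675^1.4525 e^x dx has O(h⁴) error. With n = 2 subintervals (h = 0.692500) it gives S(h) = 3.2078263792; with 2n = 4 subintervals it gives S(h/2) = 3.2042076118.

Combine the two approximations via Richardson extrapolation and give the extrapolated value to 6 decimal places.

Method order is 4; weight 2^4 = 16.
2^4×A(h/2) = 51.2673217888; minus A(h) gives 48.0594954096.
Denominator 16 − 1 = 15.
R = 48.0594954096/15 = 3.2039663606
Gap between inputs: 3.619e-03; correction applied: −0.0002412512.

3.203966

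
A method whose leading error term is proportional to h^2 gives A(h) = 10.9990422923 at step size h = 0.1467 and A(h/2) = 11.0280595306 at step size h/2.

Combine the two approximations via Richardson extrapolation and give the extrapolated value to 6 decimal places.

11.037732

The method has order 2: 2^2 = 4.
4 × 11.0280595306 = 44.1122381224; 44.1122381224 − 10.9990422923 = 33.1131958301
Denominator 4 − 1 = 3.
R = 33.1131958301/3 = 11.0377319434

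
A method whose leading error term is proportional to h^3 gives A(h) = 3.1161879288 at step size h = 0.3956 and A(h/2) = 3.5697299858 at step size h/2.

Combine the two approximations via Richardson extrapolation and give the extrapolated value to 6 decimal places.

The method has order 3: 2^3 = 8.
2^3×A(h/2) = 28.5578398864; minus A(h) gives 25.4416519576.
Denominator 8 − 1 = 7.
25.4416519576 ÷ 7 = 3.6345217082

3.634522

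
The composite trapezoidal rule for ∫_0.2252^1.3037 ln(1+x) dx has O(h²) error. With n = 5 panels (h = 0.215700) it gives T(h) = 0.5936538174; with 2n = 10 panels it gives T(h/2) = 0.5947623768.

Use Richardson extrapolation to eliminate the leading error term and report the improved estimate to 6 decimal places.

0.595132

r = 2, so 2^r = 4.
Top: 4(0.5947623768) − (0.5936538174) = 1.7853956898
(4·0.5947623768 − 0.5936538174)/(4 − 1) = 0.5951318966
Gap between inputs: 1.109e-03; correction applied: +0.0003695198.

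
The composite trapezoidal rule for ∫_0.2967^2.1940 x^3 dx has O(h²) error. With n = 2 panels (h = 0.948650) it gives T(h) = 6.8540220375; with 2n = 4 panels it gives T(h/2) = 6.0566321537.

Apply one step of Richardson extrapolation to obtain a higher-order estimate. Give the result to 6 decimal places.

5.790836

Leading term ∝ h^2; use weight 4 = 2^2.
Difference of the inputs: 6.0566321537 − 6.8540220375 = -0.7973898838
Divide by 2^2 − 1 = 3: (-0.7973898838)/3 = -0.2657966279
R = 6.0566321537 − 0.2657966279 = 5.7908355258
Gap between inputs: 7.974e-01; correction applied: −0.2657966279.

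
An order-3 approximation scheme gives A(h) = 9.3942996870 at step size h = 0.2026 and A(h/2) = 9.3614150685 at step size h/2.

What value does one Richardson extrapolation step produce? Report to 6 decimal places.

With r = 3 the leading error scales as h^3, so the weight is 2^3 = 8.
Top: 8(9.3614150685) − (9.3942996870) = 65.4970208610
Denominator 8 − 1 = 7.
(8*9.3614150685 − 9.3942996870)/(8 − 1) = 9.3567172659

9.356717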